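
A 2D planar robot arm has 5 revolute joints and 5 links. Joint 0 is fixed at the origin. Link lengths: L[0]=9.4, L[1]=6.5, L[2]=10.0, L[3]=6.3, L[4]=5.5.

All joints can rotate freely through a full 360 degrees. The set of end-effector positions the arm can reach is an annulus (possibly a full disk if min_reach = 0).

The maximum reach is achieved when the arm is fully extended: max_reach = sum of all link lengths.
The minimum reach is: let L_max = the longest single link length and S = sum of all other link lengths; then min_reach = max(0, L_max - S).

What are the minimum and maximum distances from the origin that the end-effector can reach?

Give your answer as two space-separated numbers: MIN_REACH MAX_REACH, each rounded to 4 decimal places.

Answer: 0.0000 37.7000

Derivation:
Link lengths: [9.4, 6.5, 10.0, 6.3, 5.5]
max_reach = 9.4 + 6.5 + 10 + 6.3 + 5.5 = 37.7
L_max = max([9.4, 6.5, 10.0, 6.3, 5.5]) = 10
S (sum of others) = 37.7 - 10 = 27.7
min_reach = max(0, 10 - 27.7) = max(0, -17.7) = 0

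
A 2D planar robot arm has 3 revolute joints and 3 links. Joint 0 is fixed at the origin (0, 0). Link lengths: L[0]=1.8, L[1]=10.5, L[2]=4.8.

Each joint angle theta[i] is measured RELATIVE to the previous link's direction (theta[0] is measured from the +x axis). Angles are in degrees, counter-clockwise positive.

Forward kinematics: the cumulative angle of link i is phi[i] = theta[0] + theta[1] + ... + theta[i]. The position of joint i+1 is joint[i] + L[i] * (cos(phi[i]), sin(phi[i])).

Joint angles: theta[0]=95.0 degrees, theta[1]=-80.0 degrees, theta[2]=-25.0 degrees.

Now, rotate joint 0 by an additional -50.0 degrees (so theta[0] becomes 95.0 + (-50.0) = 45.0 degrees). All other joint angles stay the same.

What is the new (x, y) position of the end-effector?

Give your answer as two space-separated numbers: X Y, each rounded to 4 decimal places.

Answer: 12.2739 -8.9067

Derivation:
joint[0] = (0.0000, 0.0000)  (base)
link 0: phi[0] = 45 = 45 deg
  cos(45 deg) = 0.7071, sin(45 deg) = 0.7071
  joint[1] = (0.0000, 0.0000) + 1.8 * (0.7071, 0.7071) = (0.0000 + 1.2728, 0.0000 + 1.2728) = (1.2728, 1.2728)
link 1: phi[1] = 45 + -80 = -35 deg
  cos(-35 deg) = 0.8192, sin(-35 deg) = -0.5736
  joint[2] = (1.2728, 1.2728) + 10.5 * (0.8192, -0.5736) = (1.2728 + 8.6011, 1.2728 + -6.0226) = (9.8739, -4.7498)
link 2: phi[2] = 45 + -80 + -25 = -60 deg
  cos(-60 deg) = 0.5000, sin(-60 deg) = -0.8660
  joint[3] = (9.8739, -4.7498) + 4.8 * (0.5000, -0.8660) = (9.8739 + 2.4000, -4.7498 + -4.1569) = (12.2739, -8.9067)
End effector: (12.2739, -8.9067)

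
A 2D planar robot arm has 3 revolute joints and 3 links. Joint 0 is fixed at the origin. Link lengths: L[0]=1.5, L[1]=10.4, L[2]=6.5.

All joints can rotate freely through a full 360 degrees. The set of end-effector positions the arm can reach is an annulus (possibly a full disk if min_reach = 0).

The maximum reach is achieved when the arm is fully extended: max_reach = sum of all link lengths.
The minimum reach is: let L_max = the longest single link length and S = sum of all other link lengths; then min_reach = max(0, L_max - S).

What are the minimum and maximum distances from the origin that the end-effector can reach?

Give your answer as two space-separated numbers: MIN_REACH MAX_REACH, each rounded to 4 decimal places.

Answer: 2.4000 18.4000

Derivation:
Link lengths: [1.5, 10.4, 6.5]
max_reach = 1.5 + 10.4 + 6.5 = 18.4
L_max = max([1.5, 10.4, 6.5]) = 10.4
S (sum of others) = 18.4 - 10.4 = 8
min_reach = max(0, 10.4 - 8) = max(0, 2.4) = 2.4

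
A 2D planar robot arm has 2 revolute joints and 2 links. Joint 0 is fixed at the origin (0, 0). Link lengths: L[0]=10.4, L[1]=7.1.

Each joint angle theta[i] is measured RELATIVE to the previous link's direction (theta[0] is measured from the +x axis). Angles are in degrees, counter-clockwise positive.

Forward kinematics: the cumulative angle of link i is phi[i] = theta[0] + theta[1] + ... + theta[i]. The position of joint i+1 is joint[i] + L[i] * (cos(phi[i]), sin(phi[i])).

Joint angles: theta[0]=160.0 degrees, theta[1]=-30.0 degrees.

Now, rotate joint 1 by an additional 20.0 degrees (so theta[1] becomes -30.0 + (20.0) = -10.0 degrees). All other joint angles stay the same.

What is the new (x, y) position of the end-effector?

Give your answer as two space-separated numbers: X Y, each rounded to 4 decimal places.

Answer: -15.9216 7.1070

Derivation:
joint[0] = (0.0000, 0.0000)  (base)
link 0: phi[0] = 160 = 160 deg
  cos(160 deg) = -0.9397, sin(160 deg) = 0.3420
  joint[1] = (0.0000, 0.0000) + 10.4 * (-0.9397, 0.3420) = (0.0000 + -9.7728, 0.0000 + 3.5570) = (-9.7728, 3.5570)
link 1: phi[1] = 160 + -10 = 150 deg
  cos(150 deg) = -0.8660, sin(150 deg) = 0.5000
  joint[2] = (-9.7728, 3.5570) + 7.1 * (-0.8660, 0.5000) = (-9.7728 + -6.1488, 3.5570 + 3.5500) = (-15.9216, 7.1070)
End effector: (-15.9216, 7.1070)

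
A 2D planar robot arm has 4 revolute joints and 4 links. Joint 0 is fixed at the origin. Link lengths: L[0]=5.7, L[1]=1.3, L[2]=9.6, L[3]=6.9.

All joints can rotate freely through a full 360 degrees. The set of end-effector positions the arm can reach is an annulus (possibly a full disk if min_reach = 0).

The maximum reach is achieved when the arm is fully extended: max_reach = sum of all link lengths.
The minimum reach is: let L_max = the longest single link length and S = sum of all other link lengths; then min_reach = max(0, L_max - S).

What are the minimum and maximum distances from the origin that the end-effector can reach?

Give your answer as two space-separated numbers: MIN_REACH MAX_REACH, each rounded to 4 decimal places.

Link lengths: [5.7, 1.3, 9.6, 6.9]
max_reach = 5.7 + 1.3 + 9.6 + 6.9 = 23.5
L_max = max([5.7, 1.3, 9.6, 6.9]) = 9.6
S (sum of others) = 23.5 - 9.6 = 13.9
min_reach = max(0, 9.6 - 13.9) = max(0, -4.3) = 0

Answer: 0.0000 23.5000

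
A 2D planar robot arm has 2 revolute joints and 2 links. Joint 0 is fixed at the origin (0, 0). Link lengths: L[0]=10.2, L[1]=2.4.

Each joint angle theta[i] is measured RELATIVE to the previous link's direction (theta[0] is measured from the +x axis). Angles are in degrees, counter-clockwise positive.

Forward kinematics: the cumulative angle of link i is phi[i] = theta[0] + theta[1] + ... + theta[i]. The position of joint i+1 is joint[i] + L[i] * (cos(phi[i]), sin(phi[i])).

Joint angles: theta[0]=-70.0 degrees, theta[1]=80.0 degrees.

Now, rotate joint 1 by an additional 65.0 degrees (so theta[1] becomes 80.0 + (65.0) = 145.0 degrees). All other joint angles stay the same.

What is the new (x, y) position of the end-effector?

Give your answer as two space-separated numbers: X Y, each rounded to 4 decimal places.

Answer: 4.1098 -7.2666

Derivation:
joint[0] = (0.0000, 0.0000)  (base)
link 0: phi[0] = -70 = -70 deg
  cos(-70 deg) = 0.3420, sin(-70 deg) = -0.9397
  joint[1] = (0.0000, 0.0000) + 10.2 * (0.3420, -0.9397) = (0.0000 + 3.4886, 0.0000 + -9.5849) = (3.4886, -9.5849)
link 1: phi[1] = -70 + 145 = 75 deg
  cos(75 deg) = 0.2588, sin(75 deg) = 0.9659
  joint[2] = (3.4886, -9.5849) + 2.4 * (0.2588, 0.9659) = (3.4886 + 0.6212, -9.5849 + 2.3182) = (4.1098, -7.2666)
End effector: (4.1098, -7.2666)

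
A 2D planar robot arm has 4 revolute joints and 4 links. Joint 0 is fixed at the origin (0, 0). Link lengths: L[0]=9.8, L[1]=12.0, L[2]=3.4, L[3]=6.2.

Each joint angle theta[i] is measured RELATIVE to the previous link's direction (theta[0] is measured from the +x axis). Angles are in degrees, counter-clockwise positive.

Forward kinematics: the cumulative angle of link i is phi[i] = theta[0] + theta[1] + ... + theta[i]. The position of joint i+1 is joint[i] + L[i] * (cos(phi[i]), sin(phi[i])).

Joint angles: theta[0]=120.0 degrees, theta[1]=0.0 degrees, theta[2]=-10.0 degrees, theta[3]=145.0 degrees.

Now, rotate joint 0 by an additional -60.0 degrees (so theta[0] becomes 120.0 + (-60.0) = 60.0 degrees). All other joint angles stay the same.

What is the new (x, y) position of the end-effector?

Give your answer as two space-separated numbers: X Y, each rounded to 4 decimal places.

joint[0] = (0.0000, 0.0000)  (base)
link 0: phi[0] = 60 = 60 deg
  cos(60 deg) = 0.5000, sin(60 deg) = 0.8660
  joint[1] = (0.0000, 0.0000) + 9.8 * (0.5000, 0.8660) = (0.0000 + 4.9000, 0.0000 + 8.4870) = (4.9000, 8.4870)
link 1: phi[1] = 60 + 0 = 60 deg
  cos(60 deg) = 0.5000, sin(60 deg) = 0.8660
  joint[2] = (4.9000, 8.4870) + 12 * (0.5000, 0.8660) = (4.9000 + 6.0000, 8.4870 + 10.3923) = (10.9000, 18.8794)
link 2: phi[2] = 60 + 0 + -10 = 50 deg
  cos(50 deg) = 0.6428, sin(50 deg) = 0.7660
  joint[3] = (10.9000, 18.8794) + 3.4 * (0.6428, 0.7660) = (10.9000 + 2.1855, 18.8794 + 2.6046) = (13.0855, 21.4839)
link 3: phi[3] = 60 + 0 + -10 + 145 = 195 deg
  cos(195 deg) = -0.9659, sin(195 deg) = -0.2588
  joint[4] = (13.0855, 21.4839) + 6.2 * (-0.9659, -0.2588) = (13.0855 + -5.9887, 21.4839 + -1.6047) = (7.0967, 19.8792)
End effector: (7.0967, 19.8792)

Answer: 7.0967 19.8792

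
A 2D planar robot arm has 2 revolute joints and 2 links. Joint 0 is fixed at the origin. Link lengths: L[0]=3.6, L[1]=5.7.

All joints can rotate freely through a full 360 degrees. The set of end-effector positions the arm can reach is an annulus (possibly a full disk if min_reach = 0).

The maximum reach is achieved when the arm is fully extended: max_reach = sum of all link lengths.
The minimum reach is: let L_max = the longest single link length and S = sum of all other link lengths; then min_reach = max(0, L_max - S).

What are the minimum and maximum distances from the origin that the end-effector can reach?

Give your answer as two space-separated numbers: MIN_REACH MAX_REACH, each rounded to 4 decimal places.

Link lengths: [3.6, 5.7]
max_reach = 3.6 + 5.7 = 9.3
L_max = max([3.6, 5.7]) = 5.7
S (sum of others) = 9.3 - 5.7 = 3.6
min_reach = max(0, 5.7 - 3.6) = max(0, 2.1) = 2.1

Answer: 2.1000 9.3000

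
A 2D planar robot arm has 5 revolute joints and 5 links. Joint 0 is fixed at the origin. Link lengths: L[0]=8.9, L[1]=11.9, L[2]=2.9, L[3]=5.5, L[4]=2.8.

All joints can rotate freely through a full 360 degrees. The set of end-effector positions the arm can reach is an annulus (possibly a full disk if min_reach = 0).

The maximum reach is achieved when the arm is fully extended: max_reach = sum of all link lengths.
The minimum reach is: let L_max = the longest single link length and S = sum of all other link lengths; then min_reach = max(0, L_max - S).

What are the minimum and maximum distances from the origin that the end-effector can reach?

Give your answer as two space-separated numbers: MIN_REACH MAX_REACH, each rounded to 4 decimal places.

Answer: 0.0000 32.0000

Derivation:
Link lengths: [8.9, 11.9, 2.9, 5.5, 2.8]
max_reach = 8.9 + 11.9 + 2.9 + 5.5 + 2.8 = 32
L_max = max([8.9, 11.9, 2.9, 5.5, 2.8]) = 11.9
S (sum of others) = 32 - 11.9 = 20.1
min_reach = max(0, 11.9 - 20.1) = max(0, -8.2) = 0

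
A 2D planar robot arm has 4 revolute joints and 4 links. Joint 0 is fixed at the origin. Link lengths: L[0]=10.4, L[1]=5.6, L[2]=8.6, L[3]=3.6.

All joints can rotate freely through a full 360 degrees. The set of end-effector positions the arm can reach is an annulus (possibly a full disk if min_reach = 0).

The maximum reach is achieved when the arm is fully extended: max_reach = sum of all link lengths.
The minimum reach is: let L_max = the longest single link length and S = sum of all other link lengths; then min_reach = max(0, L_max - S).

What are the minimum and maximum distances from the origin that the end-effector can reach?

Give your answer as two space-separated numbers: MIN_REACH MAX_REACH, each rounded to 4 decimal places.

Answer: 0.0000 28.2000

Derivation:
Link lengths: [10.4, 5.6, 8.6, 3.6]
max_reach = 10.4 + 5.6 + 8.6 + 3.6 = 28.2
L_max = max([10.4, 5.6, 8.6, 3.6]) = 10.4
S (sum of others) = 28.2 - 10.4 = 17.8
min_reach = max(0, 10.4 - 17.8) = max(0, -7.4) = 0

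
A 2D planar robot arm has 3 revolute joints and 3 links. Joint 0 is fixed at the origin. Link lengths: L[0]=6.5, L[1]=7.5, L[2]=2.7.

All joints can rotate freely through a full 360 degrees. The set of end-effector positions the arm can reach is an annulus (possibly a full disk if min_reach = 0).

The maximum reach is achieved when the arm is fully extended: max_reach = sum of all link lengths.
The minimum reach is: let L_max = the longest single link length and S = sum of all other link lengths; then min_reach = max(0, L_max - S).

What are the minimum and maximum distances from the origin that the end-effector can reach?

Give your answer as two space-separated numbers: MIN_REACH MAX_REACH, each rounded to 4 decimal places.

Answer: 0.0000 16.7000

Derivation:
Link lengths: [6.5, 7.5, 2.7]
max_reach = 6.5 + 7.5 + 2.7 = 16.7
L_max = max([6.5, 7.5, 2.7]) = 7.5
S (sum of others) = 16.7 - 7.5 = 9.2
min_reach = max(0, 7.5 - 9.2) = max(0, -1.7) = 0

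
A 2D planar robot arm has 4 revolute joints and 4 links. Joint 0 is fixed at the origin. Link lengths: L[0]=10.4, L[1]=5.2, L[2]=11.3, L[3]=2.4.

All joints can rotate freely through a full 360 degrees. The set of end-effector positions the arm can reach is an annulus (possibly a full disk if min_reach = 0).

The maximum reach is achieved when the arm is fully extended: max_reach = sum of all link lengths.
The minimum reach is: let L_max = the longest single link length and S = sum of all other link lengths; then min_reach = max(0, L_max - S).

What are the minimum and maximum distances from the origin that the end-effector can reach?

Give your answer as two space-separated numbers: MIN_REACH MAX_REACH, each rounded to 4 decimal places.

Answer: 0.0000 29.3000

Derivation:
Link lengths: [10.4, 5.2, 11.3, 2.4]
max_reach = 10.4 + 5.2 + 11.3 + 2.4 = 29.3
L_max = max([10.4, 5.2, 11.3, 2.4]) = 11.3
S (sum of others) = 29.3 - 11.3 = 18
min_reach = max(0, 11.3 - 18) = max(0, -6.7) = 0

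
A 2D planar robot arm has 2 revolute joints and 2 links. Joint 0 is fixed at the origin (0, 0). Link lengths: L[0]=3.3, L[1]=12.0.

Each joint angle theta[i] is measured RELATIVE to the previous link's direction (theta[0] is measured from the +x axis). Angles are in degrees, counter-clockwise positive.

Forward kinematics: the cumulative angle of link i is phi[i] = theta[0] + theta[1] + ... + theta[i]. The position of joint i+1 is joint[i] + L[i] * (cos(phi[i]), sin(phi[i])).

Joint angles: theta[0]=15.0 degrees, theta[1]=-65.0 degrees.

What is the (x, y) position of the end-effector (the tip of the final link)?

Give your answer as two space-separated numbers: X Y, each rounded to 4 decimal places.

joint[0] = (0.0000, 0.0000)  (base)
link 0: phi[0] = 15 = 15 deg
  cos(15 deg) = 0.9659, sin(15 deg) = 0.2588
  joint[1] = (0.0000, 0.0000) + 3.3 * (0.9659, 0.2588) = (0.0000 + 3.1876, 0.0000 + 0.8541) = (3.1876, 0.8541)
link 1: phi[1] = 15 + -65 = -50 deg
  cos(-50 deg) = 0.6428, sin(-50 deg) = -0.7660
  joint[2] = (3.1876, 0.8541) + 12 * (0.6428, -0.7660) = (3.1876 + 7.7135, 0.8541 + -9.1925) = (10.9010, -8.3384)
End effector: (10.9010, -8.3384)

Answer: 10.9010 -8.3384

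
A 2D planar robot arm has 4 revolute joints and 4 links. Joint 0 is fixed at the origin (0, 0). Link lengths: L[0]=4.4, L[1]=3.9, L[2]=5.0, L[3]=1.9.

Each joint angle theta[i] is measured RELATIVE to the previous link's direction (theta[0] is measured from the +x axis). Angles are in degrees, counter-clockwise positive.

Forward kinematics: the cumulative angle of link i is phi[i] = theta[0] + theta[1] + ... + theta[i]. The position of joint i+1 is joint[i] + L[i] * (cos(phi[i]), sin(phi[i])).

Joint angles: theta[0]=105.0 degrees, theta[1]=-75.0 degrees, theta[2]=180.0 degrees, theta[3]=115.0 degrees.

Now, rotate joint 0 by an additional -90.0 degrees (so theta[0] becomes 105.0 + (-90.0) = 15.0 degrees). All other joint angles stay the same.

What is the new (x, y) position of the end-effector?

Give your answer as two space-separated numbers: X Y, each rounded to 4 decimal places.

Answer: 2.6103 0.5350

Derivation:
joint[0] = (0.0000, 0.0000)  (base)
link 0: phi[0] = 15 = 15 deg
  cos(15 deg) = 0.9659, sin(15 deg) = 0.2588
  joint[1] = (0.0000, 0.0000) + 4.4 * (0.9659, 0.2588) = (0.0000 + 4.2501, 0.0000 + 1.1388) = (4.2501, 1.1388)
link 1: phi[1] = 15 + -75 = -60 deg
  cos(-60 deg) = 0.5000, sin(-60 deg) = -0.8660
  joint[2] = (4.2501, 1.1388) + 3.9 * (0.5000, -0.8660) = (4.2501 + 1.9500, 1.1388 + -3.3775) = (6.2001, -2.2387)
link 2: phi[2] = 15 + -75 + 180 = 120 deg
  cos(120 deg) = -0.5000, sin(120 deg) = 0.8660
  joint[3] = (6.2001, -2.2387) + 5 * (-0.5000, 0.8660) = (6.2001 + -2.5000, -2.2387 + 4.3301) = (3.7001, 2.0914)
link 3: phi[3] = 15 + -75 + 180 + 115 = 235 deg
  cos(235 deg) = -0.5736, sin(235 deg) = -0.8192
  joint[4] = (3.7001, 2.0914) + 1.9 * (-0.5736, -0.8192) = (3.7001 + -1.0898, 2.0914 + -1.5564) = (2.6103, 0.5350)
End effector: (2.6103, 0.5350)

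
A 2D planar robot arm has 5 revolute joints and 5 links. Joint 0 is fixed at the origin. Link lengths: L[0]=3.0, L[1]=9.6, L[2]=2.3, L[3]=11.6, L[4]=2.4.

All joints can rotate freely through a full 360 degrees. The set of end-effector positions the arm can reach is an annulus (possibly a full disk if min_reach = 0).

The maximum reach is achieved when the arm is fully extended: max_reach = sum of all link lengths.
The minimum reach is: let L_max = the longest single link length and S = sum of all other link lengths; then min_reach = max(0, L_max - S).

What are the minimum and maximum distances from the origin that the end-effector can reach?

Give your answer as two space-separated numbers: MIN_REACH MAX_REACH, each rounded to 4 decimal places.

Link lengths: [3.0, 9.6, 2.3, 11.6, 2.4]
max_reach = 3 + 9.6 + 2.3 + 11.6 + 2.4 = 28.9
L_max = max([3.0, 9.6, 2.3, 11.6, 2.4]) = 11.6
S (sum of others) = 28.9 - 11.6 = 17.3
min_reach = max(0, 11.6 - 17.3) = max(0, -5.7) = 0

Answer: 0.0000 28.9000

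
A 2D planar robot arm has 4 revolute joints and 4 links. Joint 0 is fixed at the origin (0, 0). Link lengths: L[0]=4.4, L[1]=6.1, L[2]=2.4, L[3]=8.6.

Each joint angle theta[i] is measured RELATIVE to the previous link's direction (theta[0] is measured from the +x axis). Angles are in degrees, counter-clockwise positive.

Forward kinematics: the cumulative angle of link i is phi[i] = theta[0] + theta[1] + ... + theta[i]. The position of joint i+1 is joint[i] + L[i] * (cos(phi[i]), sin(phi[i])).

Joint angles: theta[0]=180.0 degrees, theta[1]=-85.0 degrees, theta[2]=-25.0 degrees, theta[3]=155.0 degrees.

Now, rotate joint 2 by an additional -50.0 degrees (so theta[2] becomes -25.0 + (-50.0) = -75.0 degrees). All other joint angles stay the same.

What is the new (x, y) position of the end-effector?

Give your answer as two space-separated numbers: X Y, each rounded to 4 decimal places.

Answer: -11.2437 7.6472

Derivation:
joint[0] = (0.0000, 0.0000)  (base)
link 0: phi[0] = 180 = 180 deg
  cos(180 deg) = -1.0000, sin(180 deg) = 0.0000
  joint[1] = (0.0000, 0.0000) + 4.4 * (-1.0000, 0.0000) = (0.0000 + -4.4000, 0.0000 + 0.0000) = (-4.4000, 0.0000)
link 1: phi[1] = 180 + -85 = 95 deg
  cos(95 deg) = -0.0872, sin(95 deg) = 0.9962
  joint[2] = (-4.4000, 0.0000) + 6.1 * (-0.0872, 0.9962) = (-4.4000 + -0.5317, 0.0000 + 6.0768) = (-4.9317, 6.0768)
link 2: phi[2] = 180 + -85 + -75 = 20 deg
  cos(20 deg) = 0.9397, sin(20 deg) = 0.3420
  joint[3] = (-4.9317, 6.0768) + 2.4 * (0.9397, 0.3420) = (-4.9317 + 2.2553, 6.0768 + 0.8208) = (-2.6764, 6.8976)
link 3: phi[3] = 180 + -85 + -75 + 155 = 175 deg
  cos(175 deg) = -0.9962, sin(175 deg) = 0.0872
  joint[4] = (-2.6764, 6.8976) + 8.6 * (-0.9962, 0.0872) = (-2.6764 + -8.5673, 6.8976 + 0.7495) = (-11.2437, 7.6472)
End effector: (-11.2437, 7.6472)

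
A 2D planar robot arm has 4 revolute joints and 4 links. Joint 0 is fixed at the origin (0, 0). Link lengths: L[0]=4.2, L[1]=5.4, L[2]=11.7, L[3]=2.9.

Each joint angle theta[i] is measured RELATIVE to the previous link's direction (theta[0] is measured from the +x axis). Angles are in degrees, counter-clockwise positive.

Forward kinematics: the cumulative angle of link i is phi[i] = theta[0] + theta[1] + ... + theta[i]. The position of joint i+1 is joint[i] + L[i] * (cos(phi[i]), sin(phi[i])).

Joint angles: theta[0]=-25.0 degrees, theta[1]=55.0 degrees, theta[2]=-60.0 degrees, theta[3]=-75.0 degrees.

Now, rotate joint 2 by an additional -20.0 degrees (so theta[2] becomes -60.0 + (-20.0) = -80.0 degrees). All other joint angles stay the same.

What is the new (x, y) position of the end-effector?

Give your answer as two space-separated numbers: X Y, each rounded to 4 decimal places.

Answer: 14.3403 -10.4133

Derivation:
joint[0] = (0.0000, 0.0000)  (base)
link 0: phi[0] = -25 = -25 deg
  cos(-25 deg) = 0.9063, sin(-25 deg) = -0.4226
  joint[1] = (0.0000, 0.0000) + 4.2 * (0.9063, -0.4226) = (0.0000 + 3.8065, 0.0000 + -1.7750) = (3.8065, -1.7750)
link 1: phi[1] = -25 + 55 = 30 deg
  cos(30 deg) = 0.8660, sin(30 deg) = 0.5000
  joint[2] = (3.8065, -1.7750) + 5.4 * (0.8660, 0.5000) = (3.8065 + 4.6765, -1.7750 + 2.7000) = (8.4830, 0.9250)
link 2: phi[2] = -25 + 55 + -80 = -50 deg
  cos(-50 deg) = 0.6428, sin(-50 deg) = -0.7660
  joint[3] = (8.4830, 0.9250) + 11.7 * (0.6428, -0.7660) = (8.4830 + 7.5206, 0.9250 + -8.9627) = (16.0036, -8.0377)
link 3: phi[3] = -25 + 55 + -80 + -75 = -125 deg
  cos(-125 deg) = -0.5736, sin(-125 deg) = -0.8192
  joint[4] = (16.0036, -8.0377) + 2.9 * (-0.5736, -0.8192) = (16.0036 + -1.6634, -8.0377 + -2.3755) = (14.3403, -10.4133)
End effector: (14.3403, -10.4133)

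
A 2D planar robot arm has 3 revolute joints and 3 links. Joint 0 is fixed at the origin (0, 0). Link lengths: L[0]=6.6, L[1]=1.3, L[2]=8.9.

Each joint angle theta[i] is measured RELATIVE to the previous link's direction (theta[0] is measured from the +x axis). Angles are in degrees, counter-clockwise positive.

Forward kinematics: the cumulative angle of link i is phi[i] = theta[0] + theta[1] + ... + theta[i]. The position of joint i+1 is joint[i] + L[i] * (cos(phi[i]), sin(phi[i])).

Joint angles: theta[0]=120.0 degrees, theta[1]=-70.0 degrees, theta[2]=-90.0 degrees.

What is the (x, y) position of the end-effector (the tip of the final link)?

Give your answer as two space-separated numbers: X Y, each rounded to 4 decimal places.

joint[0] = (0.0000, 0.0000)  (base)
link 0: phi[0] = 120 = 120 deg
  cos(120 deg) = -0.5000, sin(120 deg) = 0.8660
  joint[1] = (0.0000, 0.0000) + 6.6 * (-0.5000, 0.8660) = (0.0000 + -3.3000, 0.0000 + 5.7158) = (-3.3000, 5.7158)
link 1: phi[1] = 120 + -70 = 50 deg
  cos(50 deg) = 0.6428, sin(50 deg) = 0.7660
  joint[2] = (-3.3000, 5.7158) + 1.3 * (0.6428, 0.7660) = (-3.3000 + 0.8356, 5.7158 + 0.9959) = (-2.4644, 6.7116)
link 2: phi[2] = 120 + -70 + -90 = -40 deg
  cos(-40 deg) = 0.7660, sin(-40 deg) = -0.6428
  joint[3] = (-2.4644, 6.7116) + 8.9 * (0.7660, -0.6428) = (-2.4644 + 6.8178, 6.7116 + -5.7208) = (4.3534, 0.9908)
End effector: (4.3534, 0.9908)

Answer: 4.3534 0.9908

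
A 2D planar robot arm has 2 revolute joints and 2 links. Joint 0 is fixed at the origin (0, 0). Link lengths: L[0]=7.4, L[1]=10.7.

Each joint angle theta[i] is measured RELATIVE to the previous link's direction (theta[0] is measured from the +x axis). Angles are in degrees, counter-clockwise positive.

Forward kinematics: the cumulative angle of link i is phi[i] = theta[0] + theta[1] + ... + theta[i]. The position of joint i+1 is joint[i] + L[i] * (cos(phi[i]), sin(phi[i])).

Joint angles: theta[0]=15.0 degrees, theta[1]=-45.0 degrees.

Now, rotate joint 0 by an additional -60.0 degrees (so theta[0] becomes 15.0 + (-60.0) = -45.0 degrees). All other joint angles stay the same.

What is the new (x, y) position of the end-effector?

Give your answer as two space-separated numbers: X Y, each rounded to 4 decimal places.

joint[0] = (0.0000, 0.0000)  (base)
link 0: phi[0] = -45 = -45 deg
  cos(-45 deg) = 0.7071, sin(-45 deg) = -0.7071
  joint[1] = (0.0000, 0.0000) + 7.4 * (0.7071, -0.7071) = (0.0000 + 5.2326, 0.0000 + -5.2326) = (5.2326, -5.2326)
link 1: phi[1] = -45 + -45 = -90 deg
  cos(-90 deg) = 0.0000, sin(-90 deg) = -1.0000
  joint[2] = (5.2326, -5.2326) + 10.7 * (0.0000, -1.0000) = (5.2326 + 0.0000, -5.2326 + -10.7000) = (5.2326, -15.9326)
End effector: (5.2326, -15.9326)

Answer: 5.2326 -15.9326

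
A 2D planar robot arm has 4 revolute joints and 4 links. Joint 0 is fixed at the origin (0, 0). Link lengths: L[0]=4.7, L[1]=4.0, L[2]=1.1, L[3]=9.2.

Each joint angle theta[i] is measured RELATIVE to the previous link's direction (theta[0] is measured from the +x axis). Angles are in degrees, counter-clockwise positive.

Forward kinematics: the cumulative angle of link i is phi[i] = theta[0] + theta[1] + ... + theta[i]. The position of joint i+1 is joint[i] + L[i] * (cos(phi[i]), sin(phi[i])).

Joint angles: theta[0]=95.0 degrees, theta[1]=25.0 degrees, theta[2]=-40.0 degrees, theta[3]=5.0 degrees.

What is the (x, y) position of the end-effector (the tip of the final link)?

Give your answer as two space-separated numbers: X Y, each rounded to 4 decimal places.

joint[0] = (0.0000, 0.0000)  (base)
link 0: phi[0] = 95 = 95 deg
  cos(95 deg) = -0.0872, sin(95 deg) = 0.9962
  joint[1] = (0.0000, 0.0000) + 4.7 * (-0.0872, 0.9962) = (0.0000 + -0.4096, 0.0000 + 4.6821) = (-0.4096, 4.6821)
link 1: phi[1] = 95 + 25 = 120 deg
  cos(120 deg) = -0.5000, sin(120 deg) = 0.8660
  joint[2] = (-0.4096, 4.6821) + 4 * (-0.5000, 0.8660) = (-0.4096 + -2.0000, 4.6821 + 3.4641) = (-2.4096, 8.1462)
link 2: phi[2] = 95 + 25 + -40 = 80 deg
  cos(80 deg) = 0.1736, sin(80 deg) = 0.9848
  joint[3] = (-2.4096, 8.1462) + 1.1 * (0.1736, 0.9848) = (-2.4096 + 0.1910, 8.1462 + 1.0833) = (-2.2186, 9.2295)
link 3: phi[3] = 95 + 25 + -40 + 5 = 85 deg
  cos(85 deg) = 0.0872, sin(85 deg) = 0.9962
  joint[4] = (-2.2186, 9.2295) + 9.2 * (0.0872, 0.9962) = (-2.2186 + 0.8018, 9.2295 + 9.1650) = (-1.4168, 18.3945)
End effector: (-1.4168, 18.3945)

Answer: -1.4168 18.3945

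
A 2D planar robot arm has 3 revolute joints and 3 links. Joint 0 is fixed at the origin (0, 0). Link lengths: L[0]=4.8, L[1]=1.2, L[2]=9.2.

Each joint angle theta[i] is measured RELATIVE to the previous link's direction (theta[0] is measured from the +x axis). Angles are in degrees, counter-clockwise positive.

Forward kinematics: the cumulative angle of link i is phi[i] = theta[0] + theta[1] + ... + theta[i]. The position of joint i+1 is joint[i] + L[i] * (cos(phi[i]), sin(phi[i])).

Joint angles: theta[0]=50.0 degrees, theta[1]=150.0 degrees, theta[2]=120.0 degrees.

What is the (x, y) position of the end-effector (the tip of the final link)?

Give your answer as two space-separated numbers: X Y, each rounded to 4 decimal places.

Answer: 9.0054 -2.6471

Derivation:
joint[0] = (0.0000, 0.0000)  (base)
link 0: phi[0] = 50 = 50 deg
  cos(50 deg) = 0.6428, sin(50 deg) = 0.7660
  joint[1] = (0.0000, 0.0000) + 4.8 * (0.6428, 0.7660) = (0.0000 + 3.0854, 0.0000 + 3.6770) = (3.0854, 3.6770)
link 1: phi[1] = 50 + 150 = 200 deg
  cos(200 deg) = -0.9397, sin(200 deg) = -0.3420
  joint[2] = (3.0854, 3.6770) + 1.2 * (-0.9397, -0.3420) = (3.0854 + -1.1276, 3.6770 + -0.4104) = (1.9577, 3.2666)
link 2: phi[2] = 50 + 150 + 120 = 320 deg
  cos(320 deg) = 0.7660, sin(320 deg) = -0.6428
  joint[3] = (1.9577, 3.2666) + 9.2 * (0.7660, -0.6428) = (1.9577 + 7.0476, 3.2666 + -5.9136) = (9.0054, -2.6471)
End effector: (9.0054, -2.6471)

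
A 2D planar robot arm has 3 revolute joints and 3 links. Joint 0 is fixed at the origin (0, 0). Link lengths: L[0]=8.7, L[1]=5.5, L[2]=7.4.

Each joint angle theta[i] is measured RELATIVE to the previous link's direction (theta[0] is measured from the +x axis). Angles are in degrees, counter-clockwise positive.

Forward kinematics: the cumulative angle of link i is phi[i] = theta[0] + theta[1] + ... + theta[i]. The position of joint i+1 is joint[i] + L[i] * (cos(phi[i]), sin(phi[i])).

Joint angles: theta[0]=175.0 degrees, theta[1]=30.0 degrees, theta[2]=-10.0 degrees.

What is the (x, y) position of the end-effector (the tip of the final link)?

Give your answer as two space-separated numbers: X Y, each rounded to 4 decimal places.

joint[0] = (0.0000, 0.0000)  (base)
link 0: phi[0] = 175 = 175 deg
  cos(175 deg) = -0.9962, sin(175 deg) = 0.0872
  joint[1] = (0.0000, 0.0000) + 8.7 * (-0.9962, 0.0872) = (0.0000 + -8.6669, 0.0000 + 0.7583) = (-8.6669, 0.7583)
link 1: phi[1] = 175 + 30 = 205 deg
  cos(205 deg) = -0.9063, sin(205 deg) = -0.4226
  joint[2] = (-8.6669, 0.7583) + 5.5 * (-0.9063, -0.4226) = (-8.6669 + -4.9847, 0.7583 + -2.3244) = (-13.6516, -1.5661)
link 2: phi[2] = 175 + 30 + -10 = 195 deg
  cos(195 deg) = -0.9659, sin(195 deg) = -0.2588
  joint[3] = (-13.6516, -1.5661) + 7.4 * (-0.9659, -0.2588) = (-13.6516 + -7.1479, -1.5661 + -1.9153) = (-20.7994, -3.4814)
End effector: (-20.7994, -3.4814)

Answer: -20.7994 -3.4814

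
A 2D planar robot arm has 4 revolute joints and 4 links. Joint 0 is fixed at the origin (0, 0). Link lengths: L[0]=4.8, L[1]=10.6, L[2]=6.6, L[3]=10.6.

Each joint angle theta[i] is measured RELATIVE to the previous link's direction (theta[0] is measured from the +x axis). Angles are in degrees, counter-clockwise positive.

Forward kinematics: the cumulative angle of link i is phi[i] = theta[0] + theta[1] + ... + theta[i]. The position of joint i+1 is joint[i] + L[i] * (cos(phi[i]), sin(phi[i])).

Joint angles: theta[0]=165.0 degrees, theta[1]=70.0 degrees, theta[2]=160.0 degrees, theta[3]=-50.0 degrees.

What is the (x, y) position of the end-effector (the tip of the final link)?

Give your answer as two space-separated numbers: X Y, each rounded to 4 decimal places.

Answer: 4.9289 -6.3986

Derivation:
joint[0] = (0.0000, 0.0000)  (base)
link 0: phi[0] = 165 = 165 deg
  cos(165 deg) = -0.9659, sin(165 deg) = 0.2588
  joint[1] = (0.0000, 0.0000) + 4.8 * (-0.9659, 0.2588) = (0.0000 + -4.6364, 0.0000 + 1.2423) = (-4.6364, 1.2423)
link 1: phi[1] = 165 + 70 = 235 deg
  cos(235 deg) = -0.5736, sin(235 deg) = -0.8192
  joint[2] = (-4.6364, 1.2423) + 10.6 * (-0.5736, -0.8192) = (-4.6364 + -6.0799, 1.2423 + -8.6830) = (-10.7164, -7.4407)
link 2: phi[2] = 165 + 70 + 160 = 395 deg
  cos(395 deg) = 0.8192, sin(395 deg) = 0.5736
  joint[3] = (-10.7164, -7.4407) + 6.6 * (0.8192, 0.5736) = (-10.7164 + 5.4064, -7.4407 + 3.7856) = (-5.3100, -3.6551)
link 3: phi[3] = 165 + 70 + 160 + -50 = 345 deg
  cos(345 deg) = 0.9659, sin(345 deg) = -0.2588
  joint[4] = (-5.3100, -3.6551) + 10.6 * (0.9659, -0.2588) = (-5.3100 + 10.2388, -3.6551 + -2.7435) = (4.9289, -6.3986)
End effector: (4.9289, -6.3986)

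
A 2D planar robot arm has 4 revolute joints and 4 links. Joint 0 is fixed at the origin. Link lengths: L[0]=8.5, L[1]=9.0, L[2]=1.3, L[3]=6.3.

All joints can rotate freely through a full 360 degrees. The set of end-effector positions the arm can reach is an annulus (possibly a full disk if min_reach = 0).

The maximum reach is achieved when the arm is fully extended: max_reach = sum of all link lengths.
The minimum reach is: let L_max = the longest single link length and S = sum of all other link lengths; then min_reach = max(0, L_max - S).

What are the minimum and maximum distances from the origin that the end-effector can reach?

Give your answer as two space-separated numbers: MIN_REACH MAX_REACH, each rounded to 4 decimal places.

Answer: 0.0000 25.1000

Derivation:
Link lengths: [8.5, 9.0, 1.3, 6.3]
max_reach = 8.5 + 9 + 1.3 + 6.3 = 25.1
L_max = max([8.5, 9.0, 1.3, 6.3]) = 9
S (sum of others) = 25.1 - 9 = 16.1
min_reach = max(0, 9 - 16.1) = max(0, -7.1) = 0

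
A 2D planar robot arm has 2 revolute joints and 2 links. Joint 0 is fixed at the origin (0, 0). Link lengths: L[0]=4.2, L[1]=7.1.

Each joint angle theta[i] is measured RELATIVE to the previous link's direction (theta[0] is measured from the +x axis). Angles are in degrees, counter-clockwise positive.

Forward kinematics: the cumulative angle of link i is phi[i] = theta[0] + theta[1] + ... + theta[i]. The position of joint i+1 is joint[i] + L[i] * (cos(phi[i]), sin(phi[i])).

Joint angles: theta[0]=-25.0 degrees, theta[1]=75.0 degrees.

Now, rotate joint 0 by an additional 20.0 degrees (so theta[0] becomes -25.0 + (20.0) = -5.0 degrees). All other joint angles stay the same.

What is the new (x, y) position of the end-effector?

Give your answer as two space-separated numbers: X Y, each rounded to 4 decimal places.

Answer: 6.6124 6.3058

Derivation:
joint[0] = (0.0000, 0.0000)  (base)
link 0: phi[0] = -5 = -5 deg
  cos(-5 deg) = 0.9962, sin(-5 deg) = -0.0872
  joint[1] = (0.0000, 0.0000) + 4.2 * (0.9962, -0.0872) = (0.0000 + 4.1840, 0.0000 + -0.3661) = (4.1840, -0.3661)
link 1: phi[1] = -5 + 75 = 70 deg
  cos(70 deg) = 0.3420, sin(70 deg) = 0.9397
  joint[2] = (4.1840, -0.3661) + 7.1 * (0.3420, 0.9397) = (4.1840 + 2.4283, -0.3661 + 6.6718) = (6.6124, 6.3058)
End effector: (6.6124, 6.3058)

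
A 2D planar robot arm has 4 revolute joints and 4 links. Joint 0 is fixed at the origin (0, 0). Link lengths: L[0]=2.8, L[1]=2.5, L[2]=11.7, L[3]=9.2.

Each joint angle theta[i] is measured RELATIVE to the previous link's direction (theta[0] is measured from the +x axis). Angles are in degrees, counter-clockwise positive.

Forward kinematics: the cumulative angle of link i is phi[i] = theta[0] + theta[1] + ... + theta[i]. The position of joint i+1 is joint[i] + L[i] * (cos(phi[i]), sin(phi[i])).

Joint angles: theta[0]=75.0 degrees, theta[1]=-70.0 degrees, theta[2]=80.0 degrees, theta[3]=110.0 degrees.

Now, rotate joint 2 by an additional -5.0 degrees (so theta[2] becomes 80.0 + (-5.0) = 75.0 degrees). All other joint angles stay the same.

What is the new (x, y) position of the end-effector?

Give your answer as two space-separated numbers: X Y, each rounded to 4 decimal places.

Answer: -3.8134 12.8472

Derivation:
joint[0] = (0.0000, 0.0000)  (base)
link 0: phi[0] = 75 = 75 deg
  cos(75 deg) = 0.2588, sin(75 deg) = 0.9659
  joint[1] = (0.0000, 0.0000) + 2.8 * (0.2588, 0.9659) = (0.0000 + 0.7247, 0.0000 + 2.7046) = (0.7247, 2.7046)
link 1: phi[1] = 75 + -70 = 5 deg
  cos(5 deg) = 0.9962, sin(5 deg) = 0.0872
  joint[2] = (0.7247, 2.7046) + 2.5 * (0.9962, 0.0872) = (0.7247 + 2.4905, 2.7046 + 0.2179) = (3.2152, 2.9225)
link 2: phi[2] = 75 + -70 + 75 = 80 deg
  cos(80 deg) = 0.1736, sin(80 deg) = 0.9848
  joint[3] = (3.2152, 2.9225) + 11.7 * (0.1736, 0.9848) = (3.2152 + 2.0317, 2.9225 + 11.5223) = (5.2469, 14.4447)
link 3: phi[3] = 75 + -70 + 75 + 110 = 190 deg
  cos(190 deg) = -0.9848, sin(190 deg) = -0.1736
  joint[4] = (5.2469, 14.4447) + 9.2 * (-0.9848, -0.1736) = (5.2469 + -9.0602, 14.4447 + -1.5976) = (-3.8134, 12.8472)
End effector: (-3.8134, 12.8472)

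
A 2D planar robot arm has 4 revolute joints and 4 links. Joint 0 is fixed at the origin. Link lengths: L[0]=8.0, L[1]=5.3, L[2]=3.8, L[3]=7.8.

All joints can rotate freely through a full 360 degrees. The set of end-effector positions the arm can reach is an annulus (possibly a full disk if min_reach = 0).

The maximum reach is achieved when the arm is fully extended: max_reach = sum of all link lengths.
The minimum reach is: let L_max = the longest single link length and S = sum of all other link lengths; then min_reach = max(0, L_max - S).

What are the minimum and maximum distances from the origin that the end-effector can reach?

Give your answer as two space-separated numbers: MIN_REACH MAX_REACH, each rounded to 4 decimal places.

Link lengths: [8.0, 5.3, 3.8, 7.8]
max_reach = 8 + 5.3 + 3.8 + 7.8 = 24.9
L_max = max([8.0, 5.3, 3.8, 7.8]) = 8
S (sum of others) = 24.9 - 8 = 16.9
min_reach = max(0, 8 - 16.9) = max(0, -8.9) = 0

Answer: 0.0000 24.9000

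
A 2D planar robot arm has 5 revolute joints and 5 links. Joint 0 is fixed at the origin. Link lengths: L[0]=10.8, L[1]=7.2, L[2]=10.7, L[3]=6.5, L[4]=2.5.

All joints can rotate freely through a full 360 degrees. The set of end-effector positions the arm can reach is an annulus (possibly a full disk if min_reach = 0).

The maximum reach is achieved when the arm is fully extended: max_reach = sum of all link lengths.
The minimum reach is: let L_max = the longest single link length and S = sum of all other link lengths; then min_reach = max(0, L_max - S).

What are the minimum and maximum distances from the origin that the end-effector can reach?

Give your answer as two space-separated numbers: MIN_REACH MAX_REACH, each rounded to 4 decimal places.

Answer: 0.0000 37.7000

Derivation:
Link lengths: [10.8, 7.2, 10.7, 6.5, 2.5]
max_reach = 10.8 + 7.2 + 10.7 + 6.5 + 2.5 = 37.7
L_max = max([10.8, 7.2, 10.7, 6.5, 2.5]) = 10.8
S (sum of others) = 37.7 - 10.8 = 26.9
min_reach = max(0, 10.8 - 26.9) = max(0, -16.1) = 0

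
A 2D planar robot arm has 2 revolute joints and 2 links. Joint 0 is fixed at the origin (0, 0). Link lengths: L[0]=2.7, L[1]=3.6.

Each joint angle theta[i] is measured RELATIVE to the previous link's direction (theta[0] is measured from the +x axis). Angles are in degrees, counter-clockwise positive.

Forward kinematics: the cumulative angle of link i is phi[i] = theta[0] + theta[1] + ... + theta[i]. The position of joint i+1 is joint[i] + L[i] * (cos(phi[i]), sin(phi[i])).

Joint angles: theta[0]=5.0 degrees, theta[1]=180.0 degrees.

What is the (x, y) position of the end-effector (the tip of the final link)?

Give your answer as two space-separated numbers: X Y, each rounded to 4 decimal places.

joint[0] = (0.0000, 0.0000)  (base)
link 0: phi[0] = 5 = 5 deg
  cos(5 deg) = 0.9962, sin(5 deg) = 0.0872
  joint[1] = (0.0000, 0.0000) + 2.7 * (0.9962, 0.0872) = (0.0000 + 2.6897, 0.0000 + 0.2353) = (2.6897, 0.2353)
link 1: phi[1] = 5 + 180 = 185 deg
  cos(185 deg) = -0.9962, sin(185 deg) = -0.0872
  joint[2] = (2.6897, 0.2353) + 3.6 * (-0.9962, -0.0872) = (2.6897 + -3.5863, 0.2353 + -0.3138) = (-0.8966, -0.0784)
End effector: (-0.8966, -0.0784)

Answer: -0.8966 -0.0784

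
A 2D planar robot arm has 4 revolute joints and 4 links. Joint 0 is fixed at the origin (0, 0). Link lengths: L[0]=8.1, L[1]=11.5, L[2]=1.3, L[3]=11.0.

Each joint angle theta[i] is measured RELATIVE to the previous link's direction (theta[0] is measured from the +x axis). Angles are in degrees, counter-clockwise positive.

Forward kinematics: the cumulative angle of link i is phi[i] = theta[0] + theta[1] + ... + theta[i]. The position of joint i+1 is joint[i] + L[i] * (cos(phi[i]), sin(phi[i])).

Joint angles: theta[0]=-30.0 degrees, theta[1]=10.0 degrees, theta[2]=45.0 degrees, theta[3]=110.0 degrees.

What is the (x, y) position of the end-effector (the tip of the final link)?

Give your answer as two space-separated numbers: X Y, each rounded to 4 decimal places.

joint[0] = (0.0000, 0.0000)  (base)
link 0: phi[0] = -30 = -30 deg
  cos(-30 deg) = 0.8660, sin(-30 deg) = -0.5000
  joint[1] = (0.0000, 0.0000) + 8.1 * (0.8660, -0.5000) = (0.0000 + 7.0148, 0.0000 + -4.0500) = (7.0148, -4.0500)
link 1: phi[1] = -30 + 10 = -20 deg
  cos(-20 deg) = 0.9397, sin(-20 deg) = -0.3420
  joint[2] = (7.0148, -4.0500) + 11.5 * (0.9397, -0.3420) = (7.0148 + 10.8065, -4.0500 + -3.9332) = (17.8213, -7.9832)
link 2: phi[2] = -30 + 10 + 45 = 25 deg
  cos(25 deg) = 0.9063, sin(25 deg) = 0.4226
  joint[3] = (17.8213, -7.9832) + 1.3 * (0.9063, 0.4226) = (17.8213 + 1.1782, -7.9832 + 0.5494) = (18.9995, -7.4338)
link 3: phi[3] = -30 + 10 + 45 + 110 = 135 deg
  cos(135 deg) = -0.7071, sin(135 deg) = 0.7071
  joint[4] = (18.9995, -7.4338) + 11 * (-0.7071, 0.7071) = (18.9995 + -7.7782, -7.4338 + 7.7782) = (11.2213, 0.3443)
End effector: (11.2213, 0.3443)

Answer: 11.2213 0.3443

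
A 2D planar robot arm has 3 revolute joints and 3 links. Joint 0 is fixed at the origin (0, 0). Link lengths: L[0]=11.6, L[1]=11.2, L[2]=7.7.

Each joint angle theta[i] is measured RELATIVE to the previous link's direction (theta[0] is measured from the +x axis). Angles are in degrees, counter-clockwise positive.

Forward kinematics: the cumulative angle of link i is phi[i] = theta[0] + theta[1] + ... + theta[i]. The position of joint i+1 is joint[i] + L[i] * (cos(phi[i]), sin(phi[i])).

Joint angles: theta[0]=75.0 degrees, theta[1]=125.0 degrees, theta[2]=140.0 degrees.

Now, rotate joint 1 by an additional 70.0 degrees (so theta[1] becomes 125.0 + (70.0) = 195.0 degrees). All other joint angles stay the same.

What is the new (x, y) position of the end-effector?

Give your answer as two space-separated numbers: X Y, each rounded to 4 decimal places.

joint[0] = (0.0000, 0.0000)  (base)
link 0: phi[0] = 75 = 75 deg
  cos(75 deg) = 0.2588, sin(75 deg) = 0.9659
  joint[1] = (0.0000, 0.0000) + 11.6 * (0.2588, 0.9659) = (0.0000 + 3.0023, 0.0000 + 11.2047) = (3.0023, 11.2047)
link 1: phi[1] = 75 + 195 = 270 deg
  cos(270 deg) = -0.0000, sin(270 deg) = -1.0000
  joint[2] = (3.0023, 11.2047) + 11.2 * (-0.0000, -1.0000) = (3.0023 + -0.0000, 11.2047 + -11.2000) = (3.0023, 0.0047)
link 2: phi[2] = 75 + 195 + 140 = 410 deg
  cos(410 deg) = 0.6428, sin(410 deg) = 0.7660
  joint[3] = (3.0023, 0.0047) + 7.7 * (0.6428, 0.7660) = (3.0023 + 4.9495, 0.0047 + 5.8985) = (7.9518, 5.9033)
End effector: (7.9518, 5.9033)

Answer: 7.9518 5.9033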